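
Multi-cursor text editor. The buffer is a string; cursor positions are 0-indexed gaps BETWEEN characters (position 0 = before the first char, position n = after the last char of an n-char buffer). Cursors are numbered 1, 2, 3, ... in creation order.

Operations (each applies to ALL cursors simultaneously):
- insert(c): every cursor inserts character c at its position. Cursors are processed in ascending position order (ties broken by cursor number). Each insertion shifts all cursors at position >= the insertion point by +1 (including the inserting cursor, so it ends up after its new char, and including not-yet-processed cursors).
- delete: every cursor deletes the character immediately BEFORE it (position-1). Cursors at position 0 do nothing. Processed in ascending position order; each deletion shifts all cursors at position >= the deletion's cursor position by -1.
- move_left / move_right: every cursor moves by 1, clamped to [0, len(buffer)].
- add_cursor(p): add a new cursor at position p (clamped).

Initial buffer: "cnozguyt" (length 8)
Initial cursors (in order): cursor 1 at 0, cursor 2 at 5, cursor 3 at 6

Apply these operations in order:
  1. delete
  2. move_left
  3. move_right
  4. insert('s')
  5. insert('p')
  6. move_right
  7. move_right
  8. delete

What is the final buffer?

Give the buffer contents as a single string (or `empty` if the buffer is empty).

After op 1 (delete): buffer="cnozyt" (len 6), cursors c1@0 c2@4 c3@4, authorship ......
After op 2 (move_left): buffer="cnozyt" (len 6), cursors c1@0 c2@3 c3@3, authorship ......
After op 3 (move_right): buffer="cnozyt" (len 6), cursors c1@1 c2@4 c3@4, authorship ......
After op 4 (insert('s')): buffer="csnozssyt" (len 9), cursors c1@2 c2@7 c3@7, authorship .1...23..
After op 5 (insert('p')): buffer="cspnozssppyt" (len 12), cursors c1@3 c2@10 c3@10, authorship .11...2323..
After op 6 (move_right): buffer="cspnozssppyt" (len 12), cursors c1@4 c2@11 c3@11, authorship .11...2323..
After op 7 (move_right): buffer="cspnozssppyt" (len 12), cursors c1@5 c2@12 c3@12, authorship .11...2323..
After op 8 (delete): buffer="cspnzsspp" (len 9), cursors c1@4 c2@9 c3@9, authorship .11..2323

Answer: cspnzsspp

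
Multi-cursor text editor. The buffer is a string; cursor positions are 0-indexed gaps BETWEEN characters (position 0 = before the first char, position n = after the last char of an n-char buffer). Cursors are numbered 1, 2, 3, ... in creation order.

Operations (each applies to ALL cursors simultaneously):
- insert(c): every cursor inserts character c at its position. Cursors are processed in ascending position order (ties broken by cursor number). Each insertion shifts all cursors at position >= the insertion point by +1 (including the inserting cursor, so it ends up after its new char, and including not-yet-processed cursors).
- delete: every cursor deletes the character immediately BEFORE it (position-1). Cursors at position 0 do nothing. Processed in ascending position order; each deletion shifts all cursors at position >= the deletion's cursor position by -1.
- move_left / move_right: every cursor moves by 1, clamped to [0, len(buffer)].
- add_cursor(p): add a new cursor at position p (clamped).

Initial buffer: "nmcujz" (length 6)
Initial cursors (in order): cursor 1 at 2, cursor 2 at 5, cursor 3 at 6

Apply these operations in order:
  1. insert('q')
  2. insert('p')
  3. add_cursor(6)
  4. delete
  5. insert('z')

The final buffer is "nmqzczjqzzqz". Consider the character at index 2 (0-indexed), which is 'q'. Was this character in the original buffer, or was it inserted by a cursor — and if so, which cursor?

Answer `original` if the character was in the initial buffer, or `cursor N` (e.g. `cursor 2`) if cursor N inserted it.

After op 1 (insert('q')): buffer="nmqcujqzq" (len 9), cursors c1@3 c2@7 c3@9, authorship ..1...2.3
After op 2 (insert('p')): buffer="nmqpcujqpzqp" (len 12), cursors c1@4 c2@9 c3@12, authorship ..11...22.33
After op 3 (add_cursor(6)): buffer="nmqpcujqpzqp" (len 12), cursors c1@4 c4@6 c2@9 c3@12, authorship ..11...22.33
After op 4 (delete): buffer="nmqcjqzq" (len 8), cursors c1@3 c4@4 c2@6 c3@8, authorship ..1..2.3
After op 5 (insert('z')): buffer="nmqzczjqzzqz" (len 12), cursors c1@4 c4@6 c2@9 c3@12, authorship ..11.4.22.33
Authorship (.=original, N=cursor N): . . 1 1 . 4 . 2 2 . 3 3
Index 2: author = 1

Answer: cursor 1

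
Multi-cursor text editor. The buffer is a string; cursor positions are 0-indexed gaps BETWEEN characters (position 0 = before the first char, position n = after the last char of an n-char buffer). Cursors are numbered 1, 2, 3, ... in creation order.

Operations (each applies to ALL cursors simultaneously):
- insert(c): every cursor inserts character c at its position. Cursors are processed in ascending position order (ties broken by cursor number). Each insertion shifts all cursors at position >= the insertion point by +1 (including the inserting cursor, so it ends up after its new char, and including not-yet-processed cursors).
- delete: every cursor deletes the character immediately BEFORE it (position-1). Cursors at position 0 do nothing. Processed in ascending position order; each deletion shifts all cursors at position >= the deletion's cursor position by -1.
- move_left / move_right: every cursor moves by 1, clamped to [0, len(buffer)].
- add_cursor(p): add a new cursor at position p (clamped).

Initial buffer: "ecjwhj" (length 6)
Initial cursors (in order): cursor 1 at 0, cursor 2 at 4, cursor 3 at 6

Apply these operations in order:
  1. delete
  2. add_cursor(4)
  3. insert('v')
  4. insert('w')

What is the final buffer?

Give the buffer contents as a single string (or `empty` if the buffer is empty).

After op 1 (delete): buffer="ecjh" (len 4), cursors c1@0 c2@3 c3@4, authorship ....
After op 2 (add_cursor(4)): buffer="ecjh" (len 4), cursors c1@0 c2@3 c3@4 c4@4, authorship ....
After op 3 (insert('v')): buffer="vecjvhvv" (len 8), cursors c1@1 c2@5 c3@8 c4@8, authorship 1...2.34
After op 4 (insert('w')): buffer="vwecjvwhvvww" (len 12), cursors c1@2 c2@7 c3@12 c4@12, authorship 11...22.3434

Answer: vwecjvwhvvww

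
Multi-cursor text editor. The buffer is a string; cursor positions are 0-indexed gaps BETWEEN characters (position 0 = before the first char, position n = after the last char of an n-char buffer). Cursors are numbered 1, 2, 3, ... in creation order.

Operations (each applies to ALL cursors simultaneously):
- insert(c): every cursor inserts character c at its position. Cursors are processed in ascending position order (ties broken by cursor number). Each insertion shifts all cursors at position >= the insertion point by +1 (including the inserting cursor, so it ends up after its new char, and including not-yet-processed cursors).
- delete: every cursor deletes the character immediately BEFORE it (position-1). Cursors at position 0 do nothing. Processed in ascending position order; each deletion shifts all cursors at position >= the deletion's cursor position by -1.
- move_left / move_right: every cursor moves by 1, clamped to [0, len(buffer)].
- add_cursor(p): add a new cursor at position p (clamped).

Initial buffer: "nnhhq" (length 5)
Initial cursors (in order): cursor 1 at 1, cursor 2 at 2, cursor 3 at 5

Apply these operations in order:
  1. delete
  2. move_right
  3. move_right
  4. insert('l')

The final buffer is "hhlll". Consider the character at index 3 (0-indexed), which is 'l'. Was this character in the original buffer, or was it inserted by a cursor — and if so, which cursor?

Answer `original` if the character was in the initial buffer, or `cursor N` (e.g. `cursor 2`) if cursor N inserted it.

After op 1 (delete): buffer="hh" (len 2), cursors c1@0 c2@0 c3@2, authorship ..
After op 2 (move_right): buffer="hh" (len 2), cursors c1@1 c2@1 c3@2, authorship ..
After op 3 (move_right): buffer="hh" (len 2), cursors c1@2 c2@2 c3@2, authorship ..
After op 4 (insert('l')): buffer="hhlll" (len 5), cursors c1@5 c2@5 c3@5, authorship ..123
Authorship (.=original, N=cursor N): . . 1 2 3
Index 3: author = 2

Answer: cursor 2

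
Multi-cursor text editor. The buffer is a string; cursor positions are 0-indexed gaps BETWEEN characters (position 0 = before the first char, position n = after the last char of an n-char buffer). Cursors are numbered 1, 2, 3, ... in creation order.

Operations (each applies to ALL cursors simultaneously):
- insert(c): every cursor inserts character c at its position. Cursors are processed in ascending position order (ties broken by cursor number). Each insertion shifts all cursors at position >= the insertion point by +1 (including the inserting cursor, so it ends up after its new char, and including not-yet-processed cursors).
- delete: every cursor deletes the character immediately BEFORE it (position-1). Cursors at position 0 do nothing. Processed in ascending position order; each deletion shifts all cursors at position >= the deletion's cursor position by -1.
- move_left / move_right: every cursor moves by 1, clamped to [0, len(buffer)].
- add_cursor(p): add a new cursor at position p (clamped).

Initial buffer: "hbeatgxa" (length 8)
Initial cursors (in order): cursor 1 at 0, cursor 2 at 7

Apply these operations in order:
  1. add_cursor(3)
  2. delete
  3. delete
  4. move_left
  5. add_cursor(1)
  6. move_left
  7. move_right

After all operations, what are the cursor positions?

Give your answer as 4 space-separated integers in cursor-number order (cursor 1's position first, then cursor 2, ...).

After op 1 (add_cursor(3)): buffer="hbeatgxa" (len 8), cursors c1@0 c3@3 c2@7, authorship ........
After op 2 (delete): buffer="hbatga" (len 6), cursors c1@0 c3@2 c2@5, authorship ......
After op 3 (delete): buffer="hata" (len 4), cursors c1@0 c3@1 c2@3, authorship ....
After op 4 (move_left): buffer="hata" (len 4), cursors c1@0 c3@0 c2@2, authorship ....
After op 5 (add_cursor(1)): buffer="hata" (len 4), cursors c1@0 c3@0 c4@1 c2@2, authorship ....
After op 6 (move_left): buffer="hata" (len 4), cursors c1@0 c3@0 c4@0 c2@1, authorship ....
After op 7 (move_right): buffer="hata" (len 4), cursors c1@1 c3@1 c4@1 c2@2, authorship ....

Answer: 1 2 1 1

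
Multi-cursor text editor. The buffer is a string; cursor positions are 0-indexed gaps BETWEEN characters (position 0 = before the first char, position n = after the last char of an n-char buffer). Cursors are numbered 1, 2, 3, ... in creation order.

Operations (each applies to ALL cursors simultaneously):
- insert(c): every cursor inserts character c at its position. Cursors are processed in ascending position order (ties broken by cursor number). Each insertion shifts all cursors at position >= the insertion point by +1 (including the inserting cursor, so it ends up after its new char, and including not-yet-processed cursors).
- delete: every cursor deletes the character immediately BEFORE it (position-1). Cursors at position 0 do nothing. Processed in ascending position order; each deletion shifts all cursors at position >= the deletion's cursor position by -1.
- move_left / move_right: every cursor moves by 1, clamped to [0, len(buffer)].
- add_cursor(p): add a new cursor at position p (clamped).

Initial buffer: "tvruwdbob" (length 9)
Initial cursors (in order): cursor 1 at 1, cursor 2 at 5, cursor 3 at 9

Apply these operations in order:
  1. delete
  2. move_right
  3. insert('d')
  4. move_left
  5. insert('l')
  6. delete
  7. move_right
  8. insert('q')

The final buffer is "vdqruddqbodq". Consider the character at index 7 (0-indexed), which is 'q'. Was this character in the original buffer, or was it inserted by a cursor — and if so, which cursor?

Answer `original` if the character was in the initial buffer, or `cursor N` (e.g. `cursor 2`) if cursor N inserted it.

After op 1 (delete): buffer="vrudbo" (len 6), cursors c1@0 c2@3 c3@6, authorship ......
After op 2 (move_right): buffer="vrudbo" (len 6), cursors c1@1 c2@4 c3@6, authorship ......
After op 3 (insert('d')): buffer="vdruddbod" (len 9), cursors c1@2 c2@6 c3@9, authorship .1...2..3
After op 4 (move_left): buffer="vdruddbod" (len 9), cursors c1@1 c2@5 c3@8, authorship .1...2..3
After op 5 (insert('l')): buffer="vldrudldbold" (len 12), cursors c1@2 c2@7 c3@11, authorship .11...22..33
After op 6 (delete): buffer="vdruddbod" (len 9), cursors c1@1 c2@5 c3@8, authorship .1...2..3
After op 7 (move_right): buffer="vdruddbod" (len 9), cursors c1@2 c2@6 c3@9, authorship .1...2..3
After op 8 (insert('q')): buffer="vdqruddqbodq" (len 12), cursors c1@3 c2@8 c3@12, authorship .11...22..33
Authorship (.=original, N=cursor N): . 1 1 . . . 2 2 . . 3 3
Index 7: author = 2

Answer: cursor 2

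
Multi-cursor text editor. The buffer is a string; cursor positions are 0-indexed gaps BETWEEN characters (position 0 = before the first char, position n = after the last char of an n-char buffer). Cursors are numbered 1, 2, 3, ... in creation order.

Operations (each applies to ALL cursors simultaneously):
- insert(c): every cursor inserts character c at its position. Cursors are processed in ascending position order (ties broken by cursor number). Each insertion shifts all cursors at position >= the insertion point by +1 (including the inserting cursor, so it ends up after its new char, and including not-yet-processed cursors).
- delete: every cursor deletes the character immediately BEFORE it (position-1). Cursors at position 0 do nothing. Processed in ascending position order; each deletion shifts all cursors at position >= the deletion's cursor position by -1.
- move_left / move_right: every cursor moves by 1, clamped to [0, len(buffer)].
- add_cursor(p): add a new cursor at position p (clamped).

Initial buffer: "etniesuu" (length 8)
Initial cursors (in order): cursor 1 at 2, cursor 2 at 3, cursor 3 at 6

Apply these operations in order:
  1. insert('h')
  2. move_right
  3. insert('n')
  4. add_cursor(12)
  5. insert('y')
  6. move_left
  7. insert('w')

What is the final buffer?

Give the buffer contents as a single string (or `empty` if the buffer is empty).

Answer: ethnnwyhinwyeshuwynwyu

Derivation:
After op 1 (insert('h')): buffer="ethnhieshuu" (len 11), cursors c1@3 c2@5 c3@9, authorship ..1.2...3..
After op 2 (move_right): buffer="ethnhieshuu" (len 11), cursors c1@4 c2@6 c3@10, authorship ..1.2...3..
After op 3 (insert('n')): buffer="ethnnhineshunu" (len 14), cursors c1@5 c2@8 c3@13, authorship ..1.12.2..3.3.
After op 4 (add_cursor(12)): buffer="ethnnhineshunu" (len 14), cursors c1@5 c2@8 c4@12 c3@13, authorship ..1.12.2..3.3.
After op 5 (insert('y')): buffer="ethnnyhinyeshuynyu" (len 18), cursors c1@6 c2@10 c4@15 c3@17, authorship ..1.112.22..3.433.
After op 6 (move_left): buffer="ethnnyhinyeshuynyu" (len 18), cursors c1@5 c2@9 c4@14 c3@16, authorship ..1.112.22..3.433.
After op 7 (insert('w')): buffer="ethnnwyhinwyeshuwynwyu" (len 22), cursors c1@6 c2@11 c4@17 c3@20, authorship ..1.1112.222..3.44333.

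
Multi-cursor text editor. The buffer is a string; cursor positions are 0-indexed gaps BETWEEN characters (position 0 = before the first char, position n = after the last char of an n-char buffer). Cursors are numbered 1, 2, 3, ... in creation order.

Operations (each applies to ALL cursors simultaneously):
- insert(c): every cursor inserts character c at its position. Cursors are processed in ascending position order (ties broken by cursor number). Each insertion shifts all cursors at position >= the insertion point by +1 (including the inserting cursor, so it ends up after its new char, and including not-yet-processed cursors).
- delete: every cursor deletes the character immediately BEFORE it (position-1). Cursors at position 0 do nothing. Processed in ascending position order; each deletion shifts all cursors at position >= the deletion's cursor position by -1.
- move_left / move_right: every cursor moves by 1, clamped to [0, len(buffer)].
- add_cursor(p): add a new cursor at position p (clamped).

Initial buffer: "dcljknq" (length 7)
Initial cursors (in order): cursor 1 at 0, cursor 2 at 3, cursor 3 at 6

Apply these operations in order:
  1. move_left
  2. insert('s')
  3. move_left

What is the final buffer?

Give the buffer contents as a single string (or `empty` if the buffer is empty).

After op 1 (move_left): buffer="dcljknq" (len 7), cursors c1@0 c2@2 c3@5, authorship .......
After op 2 (insert('s')): buffer="sdcsljksnq" (len 10), cursors c1@1 c2@4 c3@8, authorship 1..2...3..
After op 3 (move_left): buffer="sdcsljksnq" (len 10), cursors c1@0 c2@3 c3@7, authorship 1..2...3..

Answer: sdcsljksnq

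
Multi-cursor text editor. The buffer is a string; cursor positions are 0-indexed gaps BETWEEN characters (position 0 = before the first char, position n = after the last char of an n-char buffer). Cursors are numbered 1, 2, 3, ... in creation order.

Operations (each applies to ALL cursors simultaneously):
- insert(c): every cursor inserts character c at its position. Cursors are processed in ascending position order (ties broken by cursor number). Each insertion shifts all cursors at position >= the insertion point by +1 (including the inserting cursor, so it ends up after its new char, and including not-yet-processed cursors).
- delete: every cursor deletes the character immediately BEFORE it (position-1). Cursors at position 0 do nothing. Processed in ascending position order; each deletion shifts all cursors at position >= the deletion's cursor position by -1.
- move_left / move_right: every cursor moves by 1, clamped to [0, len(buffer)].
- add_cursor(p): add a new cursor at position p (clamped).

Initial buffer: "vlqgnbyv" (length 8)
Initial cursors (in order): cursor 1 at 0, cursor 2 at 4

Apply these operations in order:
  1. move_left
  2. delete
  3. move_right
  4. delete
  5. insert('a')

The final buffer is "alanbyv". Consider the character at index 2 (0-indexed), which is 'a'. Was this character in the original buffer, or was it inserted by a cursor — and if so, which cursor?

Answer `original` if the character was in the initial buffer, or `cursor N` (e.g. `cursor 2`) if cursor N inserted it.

Answer: cursor 2

Derivation:
After op 1 (move_left): buffer="vlqgnbyv" (len 8), cursors c1@0 c2@3, authorship ........
After op 2 (delete): buffer="vlgnbyv" (len 7), cursors c1@0 c2@2, authorship .......
After op 3 (move_right): buffer="vlgnbyv" (len 7), cursors c1@1 c2@3, authorship .......
After op 4 (delete): buffer="lnbyv" (len 5), cursors c1@0 c2@1, authorship .....
After op 5 (insert('a')): buffer="alanbyv" (len 7), cursors c1@1 c2@3, authorship 1.2....
Authorship (.=original, N=cursor N): 1 . 2 . . . .
Index 2: author = 2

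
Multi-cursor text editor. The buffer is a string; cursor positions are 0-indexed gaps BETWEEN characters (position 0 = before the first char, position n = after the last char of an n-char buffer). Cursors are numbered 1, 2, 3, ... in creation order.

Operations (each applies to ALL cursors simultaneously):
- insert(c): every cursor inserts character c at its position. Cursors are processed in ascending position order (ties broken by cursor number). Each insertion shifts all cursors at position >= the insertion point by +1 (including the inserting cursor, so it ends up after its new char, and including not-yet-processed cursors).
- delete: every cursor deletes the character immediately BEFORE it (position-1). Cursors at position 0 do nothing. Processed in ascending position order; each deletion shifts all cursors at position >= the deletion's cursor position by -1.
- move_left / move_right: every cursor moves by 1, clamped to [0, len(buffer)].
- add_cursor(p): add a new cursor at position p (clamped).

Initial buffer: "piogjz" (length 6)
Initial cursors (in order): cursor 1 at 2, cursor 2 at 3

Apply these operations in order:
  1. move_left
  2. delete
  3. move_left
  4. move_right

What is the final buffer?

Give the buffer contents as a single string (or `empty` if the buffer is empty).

After op 1 (move_left): buffer="piogjz" (len 6), cursors c1@1 c2@2, authorship ......
After op 2 (delete): buffer="ogjz" (len 4), cursors c1@0 c2@0, authorship ....
After op 3 (move_left): buffer="ogjz" (len 4), cursors c1@0 c2@0, authorship ....
After op 4 (move_right): buffer="ogjz" (len 4), cursors c1@1 c2@1, authorship ....

Answer: ogjz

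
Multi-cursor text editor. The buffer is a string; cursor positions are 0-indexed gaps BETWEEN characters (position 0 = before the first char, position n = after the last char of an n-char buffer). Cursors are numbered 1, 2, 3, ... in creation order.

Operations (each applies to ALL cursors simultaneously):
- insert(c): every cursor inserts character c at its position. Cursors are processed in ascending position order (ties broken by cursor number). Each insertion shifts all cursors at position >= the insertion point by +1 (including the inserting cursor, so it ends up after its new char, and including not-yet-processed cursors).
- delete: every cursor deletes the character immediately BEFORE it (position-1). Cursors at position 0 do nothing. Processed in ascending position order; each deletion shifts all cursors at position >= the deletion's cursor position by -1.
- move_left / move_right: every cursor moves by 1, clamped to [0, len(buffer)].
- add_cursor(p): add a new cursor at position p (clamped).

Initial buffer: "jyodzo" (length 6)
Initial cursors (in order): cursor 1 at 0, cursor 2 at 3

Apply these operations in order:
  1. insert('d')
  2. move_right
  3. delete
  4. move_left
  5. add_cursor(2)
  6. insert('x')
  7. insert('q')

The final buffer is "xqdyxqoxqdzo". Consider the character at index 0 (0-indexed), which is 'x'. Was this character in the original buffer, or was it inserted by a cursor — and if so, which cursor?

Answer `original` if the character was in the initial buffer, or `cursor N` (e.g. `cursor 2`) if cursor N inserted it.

After op 1 (insert('d')): buffer="djyoddzo" (len 8), cursors c1@1 c2@5, authorship 1...2...
After op 2 (move_right): buffer="djyoddzo" (len 8), cursors c1@2 c2@6, authorship 1...2...
After op 3 (delete): buffer="dyodzo" (len 6), cursors c1@1 c2@4, authorship 1..2..
After op 4 (move_left): buffer="dyodzo" (len 6), cursors c1@0 c2@3, authorship 1..2..
After op 5 (add_cursor(2)): buffer="dyodzo" (len 6), cursors c1@0 c3@2 c2@3, authorship 1..2..
After op 6 (insert('x')): buffer="xdyxoxdzo" (len 9), cursors c1@1 c3@4 c2@6, authorship 11.3.22..
After op 7 (insert('q')): buffer="xqdyxqoxqdzo" (len 12), cursors c1@2 c3@6 c2@9, authorship 111.33.222..
Authorship (.=original, N=cursor N): 1 1 1 . 3 3 . 2 2 2 . .
Index 0: author = 1

Answer: cursor 1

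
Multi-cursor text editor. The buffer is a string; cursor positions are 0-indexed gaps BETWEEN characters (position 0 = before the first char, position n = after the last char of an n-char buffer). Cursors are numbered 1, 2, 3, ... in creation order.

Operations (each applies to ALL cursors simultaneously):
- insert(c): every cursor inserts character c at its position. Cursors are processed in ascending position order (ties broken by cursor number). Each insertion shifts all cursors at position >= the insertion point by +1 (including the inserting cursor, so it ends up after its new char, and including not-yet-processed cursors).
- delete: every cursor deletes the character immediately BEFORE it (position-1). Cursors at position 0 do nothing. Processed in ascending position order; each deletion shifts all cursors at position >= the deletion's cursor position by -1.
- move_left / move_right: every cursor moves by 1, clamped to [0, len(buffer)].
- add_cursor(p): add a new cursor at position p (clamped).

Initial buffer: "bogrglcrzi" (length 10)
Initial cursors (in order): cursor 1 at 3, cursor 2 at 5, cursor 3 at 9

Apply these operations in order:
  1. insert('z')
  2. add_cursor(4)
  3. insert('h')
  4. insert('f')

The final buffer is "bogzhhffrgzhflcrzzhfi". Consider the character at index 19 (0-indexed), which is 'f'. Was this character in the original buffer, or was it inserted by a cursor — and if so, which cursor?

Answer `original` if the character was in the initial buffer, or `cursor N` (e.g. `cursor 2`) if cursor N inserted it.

Answer: cursor 3

Derivation:
After op 1 (insert('z')): buffer="bogzrgzlcrzzi" (len 13), cursors c1@4 c2@7 c3@12, authorship ...1..2....3.
After op 2 (add_cursor(4)): buffer="bogzrgzlcrzzi" (len 13), cursors c1@4 c4@4 c2@7 c3@12, authorship ...1..2....3.
After op 3 (insert('h')): buffer="bogzhhrgzhlcrzzhi" (len 17), cursors c1@6 c4@6 c2@10 c3@16, authorship ...114..22....33.
After op 4 (insert('f')): buffer="bogzhhffrgzhflcrzzhfi" (len 21), cursors c1@8 c4@8 c2@13 c3@20, authorship ...11414..222....333.
Authorship (.=original, N=cursor N): . . . 1 1 4 1 4 . . 2 2 2 . . . . 3 3 3 .
Index 19: author = 3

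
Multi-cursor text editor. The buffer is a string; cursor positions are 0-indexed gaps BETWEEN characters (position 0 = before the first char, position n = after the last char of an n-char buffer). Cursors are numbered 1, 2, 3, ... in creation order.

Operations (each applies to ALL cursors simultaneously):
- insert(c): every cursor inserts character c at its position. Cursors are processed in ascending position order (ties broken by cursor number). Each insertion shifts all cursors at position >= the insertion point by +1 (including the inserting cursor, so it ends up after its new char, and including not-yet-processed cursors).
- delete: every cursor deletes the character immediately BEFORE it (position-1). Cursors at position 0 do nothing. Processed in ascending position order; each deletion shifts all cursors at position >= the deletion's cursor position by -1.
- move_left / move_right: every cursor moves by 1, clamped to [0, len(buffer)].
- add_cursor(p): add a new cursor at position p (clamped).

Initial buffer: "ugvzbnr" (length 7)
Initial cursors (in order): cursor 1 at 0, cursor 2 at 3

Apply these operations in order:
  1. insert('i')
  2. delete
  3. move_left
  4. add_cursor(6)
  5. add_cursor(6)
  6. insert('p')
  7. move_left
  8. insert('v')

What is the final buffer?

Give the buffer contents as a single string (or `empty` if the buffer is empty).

After op 1 (insert('i')): buffer="iugvizbnr" (len 9), cursors c1@1 c2@5, authorship 1...2....
After op 2 (delete): buffer="ugvzbnr" (len 7), cursors c1@0 c2@3, authorship .......
After op 3 (move_left): buffer="ugvzbnr" (len 7), cursors c1@0 c2@2, authorship .......
After op 4 (add_cursor(6)): buffer="ugvzbnr" (len 7), cursors c1@0 c2@2 c3@6, authorship .......
After op 5 (add_cursor(6)): buffer="ugvzbnr" (len 7), cursors c1@0 c2@2 c3@6 c4@6, authorship .......
After op 6 (insert('p')): buffer="pugpvzbnppr" (len 11), cursors c1@1 c2@4 c3@10 c4@10, authorship 1..2....34.
After op 7 (move_left): buffer="pugpvzbnppr" (len 11), cursors c1@0 c2@3 c3@9 c4@9, authorship 1..2....34.
After op 8 (insert('v')): buffer="vpugvpvzbnpvvpr" (len 15), cursors c1@1 c2@5 c3@13 c4@13, authorship 11..22....3344.

Answer: vpugvpvzbnpvvpr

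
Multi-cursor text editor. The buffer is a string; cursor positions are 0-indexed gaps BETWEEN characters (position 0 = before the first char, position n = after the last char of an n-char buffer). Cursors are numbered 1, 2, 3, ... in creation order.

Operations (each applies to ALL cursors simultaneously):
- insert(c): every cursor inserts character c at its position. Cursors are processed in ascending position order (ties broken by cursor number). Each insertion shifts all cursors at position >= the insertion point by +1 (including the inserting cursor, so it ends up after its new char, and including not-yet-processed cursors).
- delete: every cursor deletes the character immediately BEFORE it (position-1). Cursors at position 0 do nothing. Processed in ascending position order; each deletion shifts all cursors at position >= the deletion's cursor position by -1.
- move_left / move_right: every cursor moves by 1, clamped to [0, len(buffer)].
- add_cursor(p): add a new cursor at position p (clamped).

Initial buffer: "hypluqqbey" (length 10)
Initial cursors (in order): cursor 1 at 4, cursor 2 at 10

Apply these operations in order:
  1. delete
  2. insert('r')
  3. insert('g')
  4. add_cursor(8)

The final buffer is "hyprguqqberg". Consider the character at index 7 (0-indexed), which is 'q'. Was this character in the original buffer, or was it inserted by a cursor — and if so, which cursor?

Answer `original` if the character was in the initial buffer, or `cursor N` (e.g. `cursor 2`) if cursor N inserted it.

After op 1 (delete): buffer="hypuqqbe" (len 8), cursors c1@3 c2@8, authorship ........
After op 2 (insert('r')): buffer="hypruqqber" (len 10), cursors c1@4 c2@10, authorship ...1.....2
After op 3 (insert('g')): buffer="hyprguqqberg" (len 12), cursors c1@5 c2@12, authorship ...11.....22
After op 4 (add_cursor(8)): buffer="hyprguqqberg" (len 12), cursors c1@5 c3@8 c2@12, authorship ...11.....22
Authorship (.=original, N=cursor N): . . . 1 1 . . . . . 2 2
Index 7: author = original

Answer: original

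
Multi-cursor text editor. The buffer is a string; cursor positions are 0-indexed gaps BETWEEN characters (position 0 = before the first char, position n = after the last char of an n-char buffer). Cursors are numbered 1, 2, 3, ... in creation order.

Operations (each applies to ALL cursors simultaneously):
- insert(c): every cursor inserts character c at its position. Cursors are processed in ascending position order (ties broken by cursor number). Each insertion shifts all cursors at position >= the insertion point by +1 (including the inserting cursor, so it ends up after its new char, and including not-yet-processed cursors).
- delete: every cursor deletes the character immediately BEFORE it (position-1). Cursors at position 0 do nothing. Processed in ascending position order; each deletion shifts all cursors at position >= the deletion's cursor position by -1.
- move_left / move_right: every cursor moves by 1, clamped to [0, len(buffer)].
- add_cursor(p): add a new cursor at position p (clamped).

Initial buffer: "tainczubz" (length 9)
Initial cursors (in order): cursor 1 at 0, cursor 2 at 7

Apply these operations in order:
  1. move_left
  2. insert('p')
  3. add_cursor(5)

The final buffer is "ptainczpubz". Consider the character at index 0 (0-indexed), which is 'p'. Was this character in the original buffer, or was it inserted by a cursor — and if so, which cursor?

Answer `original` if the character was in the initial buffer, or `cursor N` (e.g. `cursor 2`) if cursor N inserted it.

Answer: cursor 1

Derivation:
After op 1 (move_left): buffer="tainczubz" (len 9), cursors c1@0 c2@6, authorship .........
After op 2 (insert('p')): buffer="ptainczpubz" (len 11), cursors c1@1 c2@8, authorship 1......2...
After op 3 (add_cursor(5)): buffer="ptainczpubz" (len 11), cursors c1@1 c3@5 c2@8, authorship 1......2...
Authorship (.=original, N=cursor N): 1 . . . . . . 2 . . .
Index 0: author = 1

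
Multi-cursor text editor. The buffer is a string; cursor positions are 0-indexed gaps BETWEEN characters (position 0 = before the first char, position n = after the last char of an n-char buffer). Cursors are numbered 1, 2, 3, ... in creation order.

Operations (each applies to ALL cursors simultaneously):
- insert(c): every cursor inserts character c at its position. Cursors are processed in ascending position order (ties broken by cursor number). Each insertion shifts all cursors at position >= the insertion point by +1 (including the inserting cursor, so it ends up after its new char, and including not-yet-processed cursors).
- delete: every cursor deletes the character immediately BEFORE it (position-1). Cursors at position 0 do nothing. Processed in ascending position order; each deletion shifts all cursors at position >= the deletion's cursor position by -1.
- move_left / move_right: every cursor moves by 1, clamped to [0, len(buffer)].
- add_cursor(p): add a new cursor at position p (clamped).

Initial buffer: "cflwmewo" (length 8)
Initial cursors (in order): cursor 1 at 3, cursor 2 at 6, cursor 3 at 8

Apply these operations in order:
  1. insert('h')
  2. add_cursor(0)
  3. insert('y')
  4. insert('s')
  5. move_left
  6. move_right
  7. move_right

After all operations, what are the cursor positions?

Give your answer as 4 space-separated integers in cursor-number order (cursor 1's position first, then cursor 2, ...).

Answer: 9 15 19 3

Derivation:
After op 1 (insert('h')): buffer="cflhwmehwoh" (len 11), cursors c1@4 c2@8 c3@11, authorship ...1...2..3
After op 2 (add_cursor(0)): buffer="cflhwmehwoh" (len 11), cursors c4@0 c1@4 c2@8 c3@11, authorship ...1...2..3
After op 3 (insert('y')): buffer="ycflhywmehywohy" (len 15), cursors c4@1 c1@6 c2@11 c3@15, authorship 4...11...22..33
After op 4 (insert('s')): buffer="yscflhyswmehyswohys" (len 19), cursors c4@2 c1@8 c2@14 c3@19, authorship 44...111...222..333
After op 5 (move_left): buffer="yscflhyswmehyswohys" (len 19), cursors c4@1 c1@7 c2@13 c3@18, authorship 44...111...222..333
After op 6 (move_right): buffer="yscflhyswmehyswohys" (len 19), cursors c4@2 c1@8 c2@14 c3@19, authorship 44...111...222..333
After op 7 (move_right): buffer="yscflhyswmehyswohys" (len 19), cursors c4@3 c1@9 c2@15 c3@19, authorship 44...111...222..333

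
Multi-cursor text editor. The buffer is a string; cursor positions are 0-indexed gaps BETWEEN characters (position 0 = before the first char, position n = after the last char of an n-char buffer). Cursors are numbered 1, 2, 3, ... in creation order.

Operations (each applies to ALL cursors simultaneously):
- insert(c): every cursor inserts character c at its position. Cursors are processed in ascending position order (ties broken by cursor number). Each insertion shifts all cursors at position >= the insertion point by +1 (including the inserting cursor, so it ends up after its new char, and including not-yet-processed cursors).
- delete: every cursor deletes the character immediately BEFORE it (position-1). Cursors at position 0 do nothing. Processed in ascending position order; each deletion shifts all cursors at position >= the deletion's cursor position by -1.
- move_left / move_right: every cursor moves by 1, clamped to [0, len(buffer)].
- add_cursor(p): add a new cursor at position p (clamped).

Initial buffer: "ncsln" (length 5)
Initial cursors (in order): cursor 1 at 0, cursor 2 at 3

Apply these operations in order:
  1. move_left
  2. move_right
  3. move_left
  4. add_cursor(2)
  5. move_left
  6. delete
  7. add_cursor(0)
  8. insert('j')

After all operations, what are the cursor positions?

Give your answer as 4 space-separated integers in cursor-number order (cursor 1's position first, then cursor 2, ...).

Answer: 4 4 4 4

Derivation:
After op 1 (move_left): buffer="ncsln" (len 5), cursors c1@0 c2@2, authorship .....
After op 2 (move_right): buffer="ncsln" (len 5), cursors c1@1 c2@3, authorship .....
After op 3 (move_left): buffer="ncsln" (len 5), cursors c1@0 c2@2, authorship .....
After op 4 (add_cursor(2)): buffer="ncsln" (len 5), cursors c1@0 c2@2 c3@2, authorship .....
After op 5 (move_left): buffer="ncsln" (len 5), cursors c1@0 c2@1 c3@1, authorship .....
After op 6 (delete): buffer="csln" (len 4), cursors c1@0 c2@0 c3@0, authorship ....
After op 7 (add_cursor(0)): buffer="csln" (len 4), cursors c1@0 c2@0 c3@0 c4@0, authorship ....
After op 8 (insert('j')): buffer="jjjjcsln" (len 8), cursors c1@4 c2@4 c3@4 c4@4, authorship 1234....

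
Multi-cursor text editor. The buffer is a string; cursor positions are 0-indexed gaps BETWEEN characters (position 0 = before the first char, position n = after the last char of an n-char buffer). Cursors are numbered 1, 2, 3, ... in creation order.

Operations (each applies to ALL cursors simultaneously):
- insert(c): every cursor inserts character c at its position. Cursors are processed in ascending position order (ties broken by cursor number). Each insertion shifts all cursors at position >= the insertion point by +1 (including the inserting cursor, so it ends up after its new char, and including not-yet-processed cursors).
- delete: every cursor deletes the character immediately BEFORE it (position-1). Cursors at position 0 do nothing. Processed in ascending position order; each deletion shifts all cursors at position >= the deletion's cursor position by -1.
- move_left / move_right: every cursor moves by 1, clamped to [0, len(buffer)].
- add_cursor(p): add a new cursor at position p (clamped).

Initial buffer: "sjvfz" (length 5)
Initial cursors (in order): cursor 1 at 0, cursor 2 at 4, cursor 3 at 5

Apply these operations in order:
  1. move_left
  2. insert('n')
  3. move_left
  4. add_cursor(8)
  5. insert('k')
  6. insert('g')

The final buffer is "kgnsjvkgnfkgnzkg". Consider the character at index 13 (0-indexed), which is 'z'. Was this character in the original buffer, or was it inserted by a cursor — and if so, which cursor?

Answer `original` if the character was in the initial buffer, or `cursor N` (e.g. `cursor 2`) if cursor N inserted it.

After op 1 (move_left): buffer="sjvfz" (len 5), cursors c1@0 c2@3 c3@4, authorship .....
After op 2 (insert('n')): buffer="nsjvnfnz" (len 8), cursors c1@1 c2@5 c3@7, authorship 1...2.3.
After op 3 (move_left): buffer="nsjvnfnz" (len 8), cursors c1@0 c2@4 c3@6, authorship 1...2.3.
After op 4 (add_cursor(8)): buffer="nsjvnfnz" (len 8), cursors c1@0 c2@4 c3@6 c4@8, authorship 1...2.3.
After op 5 (insert('k')): buffer="knsjvknfknzk" (len 12), cursors c1@1 c2@6 c3@9 c4@12, authorship 11...22.33.4
After op 6 (insert('g')): buffer="kgnsjvkgnfkgnzkg" (len 16), cursors c1@2 c2@8 c3@12 c4@16, authorship 111...222.333.44
Authorship (.=original, N=cursor N): 1 1 1 . . . 2 2 2 . 3 3 3 . 4 4
Index 13: author = original

Answer: original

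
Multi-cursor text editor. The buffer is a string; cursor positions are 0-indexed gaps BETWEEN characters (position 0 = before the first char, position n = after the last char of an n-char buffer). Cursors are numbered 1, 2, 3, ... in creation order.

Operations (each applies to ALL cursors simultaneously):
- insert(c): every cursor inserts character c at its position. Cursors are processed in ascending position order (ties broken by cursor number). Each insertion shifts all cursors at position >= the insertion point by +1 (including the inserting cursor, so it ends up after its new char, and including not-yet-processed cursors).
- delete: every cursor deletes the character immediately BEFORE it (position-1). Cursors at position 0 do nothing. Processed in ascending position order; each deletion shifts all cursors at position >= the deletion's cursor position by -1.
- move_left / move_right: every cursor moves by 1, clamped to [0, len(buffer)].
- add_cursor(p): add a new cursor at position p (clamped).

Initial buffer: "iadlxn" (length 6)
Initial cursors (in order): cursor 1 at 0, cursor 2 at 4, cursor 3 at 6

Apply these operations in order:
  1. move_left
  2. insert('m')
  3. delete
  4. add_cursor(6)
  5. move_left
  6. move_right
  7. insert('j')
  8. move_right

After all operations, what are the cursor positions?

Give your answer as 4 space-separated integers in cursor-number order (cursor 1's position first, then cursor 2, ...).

After op 1 (move_left): buffer="iadlxn" (len 6), cursors c1@0 c2@3 c3@5, authorship ......
After op 2 (insert('m')): buffer="miadmlxmn" (len 9), cursors c1@1 c2@5 c3@8, authorship 1...2..3.
After op 3 (delete): buffer="iadlxn" (len 6), cursors c1@0 c2@3 c3@5, authorship ......
After op 4 (add_cursor(6)): buffer="iadlxn" (len 6), cursors c1@0 c2@3 c3@5 c4@6, authorship ......
After op 5 (move_left): buffer="iadlxn" (len 6), cursors c1@0 c2@2 c3@4 c4@5, authorship ......
After op 6 (move_right): buffer="iadlxn" (len 6), cursors c1@1 c2@3 c3@5 c4@6, authorship ......
After op 7 (insert('j')): buffer="ijadjlxjnj" (len 10), cursors c1@2 c2@5 c3@8 c4@10, authorship .1..2..3.4
After op 8 (move_right): buffer="ijadjlxjnj" (len 10), cursors c1@3 c2@6 c3@9 c4@10, authorship .1..2..3.4

Answer: 3 6 9 10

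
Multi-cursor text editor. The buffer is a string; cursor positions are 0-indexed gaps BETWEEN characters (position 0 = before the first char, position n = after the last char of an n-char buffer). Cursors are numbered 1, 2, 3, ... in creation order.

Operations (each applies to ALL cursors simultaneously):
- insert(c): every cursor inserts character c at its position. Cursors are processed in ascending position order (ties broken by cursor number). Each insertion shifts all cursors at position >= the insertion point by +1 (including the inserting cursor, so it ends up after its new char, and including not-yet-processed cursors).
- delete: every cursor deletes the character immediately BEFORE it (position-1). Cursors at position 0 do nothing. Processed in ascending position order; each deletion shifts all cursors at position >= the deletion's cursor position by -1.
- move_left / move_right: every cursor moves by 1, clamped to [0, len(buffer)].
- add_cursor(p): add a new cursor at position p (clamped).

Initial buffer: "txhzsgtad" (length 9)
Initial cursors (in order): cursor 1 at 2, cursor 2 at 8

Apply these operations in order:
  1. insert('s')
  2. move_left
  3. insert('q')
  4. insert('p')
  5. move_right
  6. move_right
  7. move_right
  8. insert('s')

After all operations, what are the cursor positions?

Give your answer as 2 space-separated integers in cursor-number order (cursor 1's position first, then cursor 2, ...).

After op 1 (insert('s')): buffer="txshzsgtasd" (len 11), cursors c1@3 c2@10, authorship ..1......2.
After op 2 (move_left): buffer="txshzsgtasd" (len 11), cursors c1@2 c2@9, authorship ..1......2.
After op 3 (insert('q')): buffer="txqshzsgtaqsd" (len 13), cursors c1@3 c2@11, authorship ..11......22.
After op 4 (insert('p')): buffer="txqpshzsgtaqpsd" (len 15), cursors c1@4 c2@13, authorship ..111......222.
After op 5 (move_right): buffer="txqpshzsgtaqpsd" (len 15), cursors c1@5 c2@14, authorship ..111......222.
After op 6 (move_right): buffer="txqpshzsgtaqpsd" (len 15), cursors c1@6 c2@15, authorship ..111......222.
After op 7 (move_right): buffer="txqpshzsgtaqpsd" (len 15), cursors c1@7 c2@15, authorship ..111......222.
After op 8 (insert('s')): buffer="txqpshzssgtaqpsds" (len 17), cursors c1@8 c2@17, authorship ..111..1....222.2

Answer: 8 17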